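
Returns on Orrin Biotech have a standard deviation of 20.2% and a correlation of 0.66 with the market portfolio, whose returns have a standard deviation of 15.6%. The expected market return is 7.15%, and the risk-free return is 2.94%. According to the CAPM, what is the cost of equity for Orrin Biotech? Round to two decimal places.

6.54%

β = ρ × σ_i / σ_m = 0.66 × 20.2% / 15.6% = 0.8546
MRP = 7.15% − 2.94% = 4.21%
E(R) = 2.94% + 0.8546 × 4.21% = 6.54%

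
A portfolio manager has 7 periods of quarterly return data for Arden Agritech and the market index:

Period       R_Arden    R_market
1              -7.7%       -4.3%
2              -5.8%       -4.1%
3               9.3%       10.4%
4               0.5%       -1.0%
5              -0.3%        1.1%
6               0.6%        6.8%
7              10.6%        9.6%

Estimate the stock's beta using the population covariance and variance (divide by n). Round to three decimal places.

1.019

Mean R_i = (-7.7 − 5.8 + 9.3 + 0.5 − 0.3 + 0.6 + 10.6) / 7 = 1.0286%
Mean R_m = (-4.3 − 4.1 + 10.4 − 1.0 + 1.1 + 6.8 + 9.6) / 7 = 2.6429%
Σ(R_i − R̄_i)(R_m − R̄_m) = 239.5914  ⇒  Cov = 239.5914 / 7 = 34.2273
Σ(R_m − R̄_m)² = 235.1771  ⇒  Var(R_m) = 235.1771 / 7 = 33.5967
β = Cov / Var(R_m) = 34.2273 / 33.5967 = 1.0188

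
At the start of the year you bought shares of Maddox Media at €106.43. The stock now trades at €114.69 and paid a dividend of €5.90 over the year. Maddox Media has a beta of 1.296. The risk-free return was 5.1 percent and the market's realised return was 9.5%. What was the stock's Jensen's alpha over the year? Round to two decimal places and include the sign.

+2.50%

Realised HPR = (P1 + D1 − P0) / P0 = (114.69 + 5.90 − 106.43) / 106.43 = 14.16 / 106.43 = 13.3045%
MRP = 9.5% − 5.1% = 4.40%
CAPM required = R_f + β·MRP = 5.1% + 1.296 × 4.4% = 10.8024%
α = realised − required = 13.3045% − 10.8024% = +2.50%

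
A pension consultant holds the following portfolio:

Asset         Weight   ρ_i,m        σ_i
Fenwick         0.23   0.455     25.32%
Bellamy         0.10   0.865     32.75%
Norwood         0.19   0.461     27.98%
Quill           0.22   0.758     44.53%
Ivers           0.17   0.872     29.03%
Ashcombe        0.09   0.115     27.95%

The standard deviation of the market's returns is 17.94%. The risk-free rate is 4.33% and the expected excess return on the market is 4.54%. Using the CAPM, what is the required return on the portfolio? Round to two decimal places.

9.38%

β_Fenwick = 0.455 × 25.32% / 17.94% = 0.6422
β_Bellamy = 0.865 × 32.75% / 17.94% = 1.5791
β_Norwood = 0.461 × 27.98% / 17.94% = 0.7190
β_Quill = 0.758 × 44.53% / 17.94% = 1.8815
β_Ivers = 0.872 × 29.03% / 17.94% = 1.4110
β_Ashcombe = 0.115 × 27.95% / 17.94% = 0.1792
β_P = Σ w_i β_i = 0.23×0.6422 + 0.10×1.5791 + 0.19×0.7190 + 0.22×1.8815 + 0.17×1.4110 + 0.09×0.1792 = 1.1122
E(R_P) = R_f + β_P × MRP = 4.33% + 1.1122 × 4.54% = 9.38%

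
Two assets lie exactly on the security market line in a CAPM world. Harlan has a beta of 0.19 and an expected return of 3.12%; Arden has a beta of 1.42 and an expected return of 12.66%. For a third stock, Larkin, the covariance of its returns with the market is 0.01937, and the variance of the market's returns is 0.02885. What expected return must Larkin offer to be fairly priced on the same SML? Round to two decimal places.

MRP = (12.66% − 3.12%) / (1.42 − 0.19) = 7.7561%
R_f = 3.12% − 0.19 × 7.7561% = 1.6463%
β_Larkin = Cov / Var(R_m) = 0.01937 / 0.02885 = 0.6714
E(R_Larkin) = R_f + β × MRP = 1.6463% + 0.6714 × 7.7561% = 6.85%

6.85%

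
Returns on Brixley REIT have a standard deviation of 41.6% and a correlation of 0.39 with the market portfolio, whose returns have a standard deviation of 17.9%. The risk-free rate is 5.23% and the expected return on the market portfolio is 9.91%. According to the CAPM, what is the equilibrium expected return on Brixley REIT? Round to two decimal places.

β = ρ × σ_i / σ_m = 0.39 × 41.6% / 17.9% = 0.9064
MRP = 9.91% − 5.23% = 4.68%
E(R) = 5.23% + 0.9064 × 4.68% = 9.47%

9.47%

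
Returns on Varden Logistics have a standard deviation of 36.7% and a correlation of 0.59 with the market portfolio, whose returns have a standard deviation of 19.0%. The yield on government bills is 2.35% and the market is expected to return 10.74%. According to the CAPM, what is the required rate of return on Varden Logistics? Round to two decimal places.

β = ρ × σ_i / σ_m = 0.59 × 36.7% / 19.0% = 1.1396
MRP = 10.74% − 2.35% = 8.39%
E(R) = 2.35% + 1.1396 × 8.39% = 11.91%

11.91%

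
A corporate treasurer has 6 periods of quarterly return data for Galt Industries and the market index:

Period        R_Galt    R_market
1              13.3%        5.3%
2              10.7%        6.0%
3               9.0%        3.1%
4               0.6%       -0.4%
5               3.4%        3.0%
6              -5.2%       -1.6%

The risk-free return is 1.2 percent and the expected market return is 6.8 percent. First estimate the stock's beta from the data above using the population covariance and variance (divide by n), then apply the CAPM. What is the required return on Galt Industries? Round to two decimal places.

13.31%

Mean R_i = (13.3 + 10.7 + 9.0 + 0.6 + 3.4 − 5.2) / 6 = 5.3000%
Mean R_m = (5.3 + 6.0 + 3.1 − 0.4 + 3.0 − 1.6) / 6 = 2.5667%
Σ(R_i − R̄_i)(R_m − R̄_m) = 99.2500  ⇒  Cov = 99.2500 / 6 = 16.5417
Σ(R_m − R̄_m)² = 45.8933  ⇒  Var(R_m) = 45.8933 / 6 = 7.6489
β = Cov / Var(R_m) = 16.5417 / 7.6489 = 2.1626
MRP = 6.8% − 1.2% = 5.60%
E(R) = R_f + β × MRP = 1.2% + 2.1626 × 5.6% = 13.31%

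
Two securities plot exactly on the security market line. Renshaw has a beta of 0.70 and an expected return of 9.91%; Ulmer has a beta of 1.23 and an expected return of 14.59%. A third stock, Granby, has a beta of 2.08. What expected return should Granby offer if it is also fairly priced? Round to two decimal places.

22.10%

MRP (SML slope) = (14.59% − 9.91%) / (1.23 − 0.70) = 4.68% / 0.53 = 8.8302%
R_f (intercept) = 9.91% − 0.70 × 8.8302% = 3.7289%
E(R_Granby) = R_f + β × MRP = 3.7289% + 2.08 × 8.8302% = 22.10%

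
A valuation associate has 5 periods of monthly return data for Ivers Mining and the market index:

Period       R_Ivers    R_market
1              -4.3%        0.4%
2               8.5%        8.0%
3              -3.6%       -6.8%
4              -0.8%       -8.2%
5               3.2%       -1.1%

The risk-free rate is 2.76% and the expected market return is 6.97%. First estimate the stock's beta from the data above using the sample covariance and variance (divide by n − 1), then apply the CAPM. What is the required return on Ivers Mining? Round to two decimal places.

Mean R_i = (-4.3 + 8.5 − 3.6 − 0.8 + 3.2) / 5 = 0.6000%
Mean R_m = (0.4 + 8.0 − 6.8 − 8.2 − 1.1) / 5 = -1.5400%
Σ(R_i − R̄_i)(R_m − R̄_m) = 98.4200  ⇒  Cov = 98.4200 / 4 = 24.6050
Σ(R_m − R̄_m)² = 166.9920  ⇒  Var(R_m) = 166.9920 / 4 = 41.7480
β = Cov / Var(R_m) = 24.6050 / 41.7480 = 0.5894
MRP = 6.97% − 2.76% = 4.21%
E(R) = R_f + β × MRP = 2.76% + 0.5894 × 4.21% = 5.24%

5.24%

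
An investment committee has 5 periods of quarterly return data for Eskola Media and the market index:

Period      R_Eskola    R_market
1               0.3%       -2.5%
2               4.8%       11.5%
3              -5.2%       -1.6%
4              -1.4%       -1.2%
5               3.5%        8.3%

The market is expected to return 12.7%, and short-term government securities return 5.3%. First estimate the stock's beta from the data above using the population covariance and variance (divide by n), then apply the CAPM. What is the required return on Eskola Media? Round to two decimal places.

Mean R_i = (0.3 + 4.8 − 5.2 − 1.4 + 3.5) / 5 = 0.4000%
Mean R_m = (-2.5 + 11.5 − 1.6 − 1.2 + 8.3) / 5 = 2.9000%
Σ(R_i − R̄_i)(R_m − R̄_m) = 87.7000  ⇒  Cov = 87.7000 / 5 = 17.5400
Σ(R_m − R̄_m)² = 169.3400  ⇒  Var(R_m) = 169.3400 / 5 = 33.8680
β = Cov / Var(R_m) = 17.5400 / 33.8680 = 0.5179
MRP = 12.7% − 5.3% = 7.40%
E(R) = R_f + β × MRP = 5.3% + 0.5179 × 7.4% = 9.13%

9.13%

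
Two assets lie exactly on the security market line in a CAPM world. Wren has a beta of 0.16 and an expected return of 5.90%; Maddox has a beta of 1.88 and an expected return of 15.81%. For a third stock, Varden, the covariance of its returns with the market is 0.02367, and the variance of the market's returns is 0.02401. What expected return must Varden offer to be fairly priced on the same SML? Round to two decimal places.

10.66%

MRP = (15.81% − 5.90%) / (1.88 − 0.16) = 5.7616%
R_f = 5.90% − 0.16 × 5.7616% = 4.9781%
β_Varden = Cov / Var(R_m) = 0.02367 / 0.02401 = 0.9858
E(R_Varden) = R_f + β × MRP = 4.9781% + 0.9858 × 5.7616% = 10.66%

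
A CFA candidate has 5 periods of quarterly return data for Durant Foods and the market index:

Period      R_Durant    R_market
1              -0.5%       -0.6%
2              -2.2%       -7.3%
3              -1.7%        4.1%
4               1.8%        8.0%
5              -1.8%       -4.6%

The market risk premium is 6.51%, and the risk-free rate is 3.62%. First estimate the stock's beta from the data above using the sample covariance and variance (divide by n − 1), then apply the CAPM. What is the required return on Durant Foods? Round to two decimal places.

4.95%

Mean R_i = (-0.5 − 2.2 − 1.7 + 1.8 − 1.8) / 5 = -0.8800%
Mean R_m = (-0.6 − 7.3 + 4.1 + 8.0 − 4.6) / 5 = -0.0800%
Σ(R_i − R̄_i)(R_m − R̄_m) = 31.7180  ⇒  Cov = 31.7180 / 4 = 7.9295
Σ(R_m − R̄_m)² = 155.5880  ⇒  Var(R_m) = 155.5880 / 4 = 38.8970
β = Cov / Var(R_m) = 7.9295 / 38.8970 = 0.2039
E(R) = R_f + β × MRP = 3.62% + 0.2039 × 6.51% = 4.95%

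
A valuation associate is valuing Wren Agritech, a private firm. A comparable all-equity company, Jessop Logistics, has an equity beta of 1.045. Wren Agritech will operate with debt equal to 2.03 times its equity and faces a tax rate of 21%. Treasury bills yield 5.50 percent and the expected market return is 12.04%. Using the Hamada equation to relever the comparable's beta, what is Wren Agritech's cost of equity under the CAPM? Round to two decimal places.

23.29%

β_L = β_U × [1 + (1 − t)(D/E)] = 1.045 × [1 + (1 − 0.21) × 2.03]
    = 1.045 × [1 + 0.79 × 2.03] = 1.045 × 2.6037 = 2.7209
MRP = 12.04% − 5.50% = 6.54%
E(R) = R_f + β_L × MRP = 5.50% + 2.7209 × 6.54% = 23.29%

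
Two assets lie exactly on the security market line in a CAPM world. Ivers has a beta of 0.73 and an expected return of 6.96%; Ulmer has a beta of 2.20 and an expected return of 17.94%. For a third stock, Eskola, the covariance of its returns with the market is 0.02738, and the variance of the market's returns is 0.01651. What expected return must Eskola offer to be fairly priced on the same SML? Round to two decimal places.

MRP = (17.94% − 6.96%) / (2.20 − 0.73) = 7.4694%
R_f = 6.96% − 0.73 × 7.4694% = 1.5073%
β_Eskola = Cov / Var(R_m) = 0.02738 / 0.01651 = 1.6584
E(R_Eskola) = R_f + β × MRP = 1.5073% + 1.6584 × 7.4694% = 13.89%

13.89%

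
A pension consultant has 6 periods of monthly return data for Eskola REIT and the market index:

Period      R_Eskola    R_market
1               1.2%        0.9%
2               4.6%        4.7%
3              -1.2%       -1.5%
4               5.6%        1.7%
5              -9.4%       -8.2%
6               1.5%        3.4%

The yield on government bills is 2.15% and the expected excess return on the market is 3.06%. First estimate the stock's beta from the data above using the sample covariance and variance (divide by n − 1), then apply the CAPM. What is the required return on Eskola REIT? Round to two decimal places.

Mean R_i = (1.2 + 4.6 − 1.2 + 5.6 − 9.4 + 1.5) / 6 = 0.3833%
Mean R_m = (0.9 + 4.7 − 1.5 + 1.7 − 8.2 + 3.4) / 6 = 0.1667%
Σ(R_i − R̄_i)(R_m − R̄_m) = 115.8167  ⇒  Cov = 115.8167 / 5 = 23.1633
Σ(R_m − R̄_m)² = 106.6733  ⇒  Var(R_m) = 106.6733 / 5 = 21.3347
β = Cov / Var(R_m) = 23.1633 / 21.3347 = 1.0857
E(R) = R_f + β × MRP = 2.15% + 1.0857 × 3.06% = 5.47%

5.47%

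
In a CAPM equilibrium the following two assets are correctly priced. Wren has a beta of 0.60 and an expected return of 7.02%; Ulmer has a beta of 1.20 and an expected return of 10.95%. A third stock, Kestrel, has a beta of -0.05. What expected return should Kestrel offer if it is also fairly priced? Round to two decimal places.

MRP (SML slope) = (10.95% − 7.02%) / (1.20 − 0.60) = 3.93% / 0.60 = 6.5500%
R_f (intercept) = 7.02% − 0.60 × 6.5500% = 3.0900%
E(R_Kestrel) = R_f + β × MRP = 3.0900% + -0.05 × 6.5500% = 2.76%

2.76%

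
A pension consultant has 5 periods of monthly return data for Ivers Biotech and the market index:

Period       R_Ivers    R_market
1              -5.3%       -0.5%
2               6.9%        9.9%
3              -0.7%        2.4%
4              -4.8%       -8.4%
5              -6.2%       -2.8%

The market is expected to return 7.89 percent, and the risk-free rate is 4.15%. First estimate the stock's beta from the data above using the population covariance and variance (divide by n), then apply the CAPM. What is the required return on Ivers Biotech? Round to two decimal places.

6.78%

Mean R_i = (-5.3 + 6.9 − 0.7 − 4.8 − 6.2) / 5 = -2.0200%
Mean R_m = (-0.5 + 9.9 + 2.4 − 8.4 − 2.8) / 5 = 0.1200%
Σ(R_i − R̄_i)(R_m − R̄_m) = 128.1720  ⇒  Cov = 128.1720 / 5 = 25.6344
Σ(R_m − R̄_m)² = 182.3480  ⇒  Var(R_m) = 182.3480 / 5 = 36.4696
β = Cov / Var(R_m) = 25.6344 / 36.4696 = 0.7029
MRP = 7.89% − 4.15% = 3.74%
E(R) = R_f + β × MRP = 4.15% + 0.7029 × 3.74% = 6.78%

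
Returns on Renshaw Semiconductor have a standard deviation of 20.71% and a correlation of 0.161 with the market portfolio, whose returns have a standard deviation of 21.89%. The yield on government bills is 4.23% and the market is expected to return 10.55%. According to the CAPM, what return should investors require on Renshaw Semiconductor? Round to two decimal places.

β = ρ × σ_i / σ_m = 0.161 × 20.71% / 21.89% = 0.1523
MRP = 10.55% − 4.23% = 6.32%
E(R) = 4.23% + 0.1523 × 6.32% = 5.19%

5.19%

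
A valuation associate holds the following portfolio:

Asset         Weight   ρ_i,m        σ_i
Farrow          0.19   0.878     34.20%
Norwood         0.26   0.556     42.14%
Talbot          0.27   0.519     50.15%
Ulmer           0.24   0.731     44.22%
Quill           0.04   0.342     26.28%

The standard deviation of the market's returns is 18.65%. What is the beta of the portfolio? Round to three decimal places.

1.445

β_Farrow = 0.878 × 34.20% / 18.65% = 1.6101
β_Norwood = 0.556 × 42.14% / 18.65% = 1.2563
β_Talbot = 0.519 × 50.15% / 18.65% = 1.3956
β_Ulmer = 0.731 × 44.22% / 18.65% = 1.7332
β_Quill = 0.342 × 26.28% / 18.65% = 0.4819
β_P = Σ w_i β_i = 0.19×1.6101 + 0.26×1.2563 + 0.27×1.3956 + 0.24×1.7332 + 0.04×0.4819 = 1.4446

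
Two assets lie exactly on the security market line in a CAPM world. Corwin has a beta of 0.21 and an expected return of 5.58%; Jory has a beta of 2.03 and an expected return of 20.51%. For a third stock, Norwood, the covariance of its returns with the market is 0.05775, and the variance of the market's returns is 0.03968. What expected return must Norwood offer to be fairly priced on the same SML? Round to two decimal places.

MRP = (20.51% − 5.58%) / (2.03 − 0.21) = 8.2033%
R_f = 5.58% − 0.21 × 8.2033% = 3.8573%
β_Norwood = Cov / Var(R_m) = 0.05775 / 0.03968 = 1.4554
E(R_Norwood) = R_f + β × MRP = 3.8573% + 1.4554 × 8.2033% = 15.80%

15.80%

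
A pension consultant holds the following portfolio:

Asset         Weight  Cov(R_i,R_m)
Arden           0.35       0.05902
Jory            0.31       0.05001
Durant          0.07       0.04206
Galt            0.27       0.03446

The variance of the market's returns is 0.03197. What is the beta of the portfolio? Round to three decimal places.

1.514

β_Arden = 0.05902 / 0.03197 = 1.8461
β_Jory = 0.05001 / 0.03197 = 1.5643
β_Durant = 0.04206 / 0.03197 = 1.3156
β_Galt = 0.03446 / 0.03197 = 1.0779
β_P = Σ w_i β_i = 0.35×1.8461 + 0.31×1.5643 + 0.07×1.3156 + 0.27×1.0779 = 1.5142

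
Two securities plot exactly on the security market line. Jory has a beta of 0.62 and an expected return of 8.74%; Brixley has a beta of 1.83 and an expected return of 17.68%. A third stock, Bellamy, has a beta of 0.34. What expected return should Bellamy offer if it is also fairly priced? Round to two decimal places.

MRP (SML slope) = (17.68% − 8.74%) / (1.83 − 0.62) = 8.94% / 1.21 = 7.3884%
R_f (intercept) = 8.74% − 0.62 × 7.3884% = 4.1592%
E(R_Bellamy) = R_f + β × MRP = 4.1592% + 0.34 × 7.3884% = 6.67%

6.67%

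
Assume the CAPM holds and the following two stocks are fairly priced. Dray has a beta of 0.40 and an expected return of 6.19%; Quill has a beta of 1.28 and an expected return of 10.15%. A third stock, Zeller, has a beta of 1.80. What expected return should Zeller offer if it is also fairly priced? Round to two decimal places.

MRP (SML slope) = (10.15% − 6.19%) / (1.28 − 0.40) = 3.96% / 0.88 = 4.5000%
R_f (intercept) = 6.19% − 0.40 × 4.5000% = 4.3900%
E(R_Zeller) = R_f + β × MRP = 4.3900% + 1.80 × 4.5000% = 12.49%

12.49%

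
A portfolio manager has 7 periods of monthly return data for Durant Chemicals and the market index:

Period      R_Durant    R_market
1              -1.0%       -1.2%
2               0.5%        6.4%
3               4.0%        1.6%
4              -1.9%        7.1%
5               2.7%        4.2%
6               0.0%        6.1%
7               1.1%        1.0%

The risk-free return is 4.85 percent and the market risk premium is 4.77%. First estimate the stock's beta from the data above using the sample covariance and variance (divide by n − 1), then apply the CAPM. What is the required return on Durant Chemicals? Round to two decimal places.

4.09%

Mean R_i = (-1.0 + 0.5 + 4.0 − 1.9 + 2.7 + 0.0 + 1.1) / 7 = 0.7714%
Mean R_m = (-1.2 + 6.4 + 1.6 + 7.1 + 4.2 + 6.1 + 1.0) / 7 = 3.6000%
Σ(R_i − R̄_i)(R_m − R̄_m) = -9.6900  ⇒  Cov = -9.6900 / 6 = -1.6150
Σ(R_m − R̄_m)² = 60.5000  ⇒  Var(R_m) = 60.5000 / 6 = 10.0833
β = Cov / Var(R_m) = -1.6150 / 10.0833 = -0.1602
E(R) = R_f + β × MRP = 4.85% + -0.1602 × 4.77% = 4.09%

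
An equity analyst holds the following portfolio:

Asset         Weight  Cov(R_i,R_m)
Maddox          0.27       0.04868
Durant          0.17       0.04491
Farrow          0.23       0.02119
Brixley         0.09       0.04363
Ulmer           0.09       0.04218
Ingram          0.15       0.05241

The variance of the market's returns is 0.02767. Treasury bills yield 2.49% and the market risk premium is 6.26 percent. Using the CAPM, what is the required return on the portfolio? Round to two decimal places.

11.82%

β_Maddox = 0.04868 / 0.02767 = 1.7593
β_Durant = 0.04491 / 0.02767 = 1.6231
β_Farrow = 0.02119 / 0.02767 = 0.7658
β_Brixley = 0.04363 / 0.02767 = 1.5768
β_Ulmer = 0.04218 / 0.02767 = 1.5244
β_Ingram = 0.05241 / 0.02767 = 1.8941
β_P = Σ w_i β_i = 0.27×1.7593 + 0.17×1.6231 + 0.23×0.7658 + 0.09×1.5768 + 0.09×1.5244 + 0.15×1.8941 = 1.4903
E(R_P) = R_f + β_P × MRP = 2.49% + 1.4903 × 6.26% = 11.82%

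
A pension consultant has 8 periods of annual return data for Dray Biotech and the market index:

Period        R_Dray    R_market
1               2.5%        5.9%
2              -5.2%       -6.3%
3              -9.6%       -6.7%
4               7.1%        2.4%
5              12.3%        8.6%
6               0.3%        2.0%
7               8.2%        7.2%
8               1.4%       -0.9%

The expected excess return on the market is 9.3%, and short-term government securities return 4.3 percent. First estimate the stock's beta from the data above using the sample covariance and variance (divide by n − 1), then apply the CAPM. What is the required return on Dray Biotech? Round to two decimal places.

Mean R_i = (2.5 − 5.2 − 9.6 + 7.1 + 12.3 + 0.3 + 8.2 + 1.4) / 8 = 2.1250%
Mean R_m = (5.9 − 6.3 − 6.7 + 2.4 + 8.6 + 2.0 + 7.2 − 0.9) / 8 = 1.5250%
Σ(R_i − R̄_i)(R_m − R̄_m) = 267.1050  ⇒  Cov = 267.1050 / 7 = 38.1579
Σ(R_m − R̄_m)² = 237.1550  ⇒  Var(R_m) = 237.1550 / 7 = 33.8793
β = Cov / Var(R_m) = 38.1579 / 33.8793 = 1.1263
E(R) = R_f + β × MRP = 4.3% + 1.1263 × 9.3% = 14.77%

14.77%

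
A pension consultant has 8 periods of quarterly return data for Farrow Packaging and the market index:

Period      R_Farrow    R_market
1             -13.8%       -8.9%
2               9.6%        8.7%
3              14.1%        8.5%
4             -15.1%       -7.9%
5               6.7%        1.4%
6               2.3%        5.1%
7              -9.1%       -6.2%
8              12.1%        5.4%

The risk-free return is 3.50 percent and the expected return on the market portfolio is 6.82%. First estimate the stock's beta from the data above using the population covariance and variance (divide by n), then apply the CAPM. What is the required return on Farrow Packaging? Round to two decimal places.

Mean R_i = (-13.8 + 9.6 + 14.1 − 15.1 + 6.7 + 2.3 − 9.1 + 12.1) / 8 = 0.8500%
Mean R_m = (-8.9 + 8.7 + 8.5 − 7.9 + 1.4 + 5.1 − 6.2 + 5.4) / 8 = 0.7625%
Σ(R_i − R̄_i)(R_m − R̄_m) = 583.1650  ⇒  Cov = 583.1650 / 8 = 72.8956
Σ(R_m − R̄_m)² = 380.4788  ⇒  Var(R_m) = 380.4788 / 8 = 47.5599
β = Cov / Var(R_m) = 72.8956 / 47.5599 = 1.5327
MRP = 6.82% − 3.50% = 3.32%
E(R) = R_f + β × MRP = 3.50% + 1.5327 × 3.32% = 8.59%

8.59%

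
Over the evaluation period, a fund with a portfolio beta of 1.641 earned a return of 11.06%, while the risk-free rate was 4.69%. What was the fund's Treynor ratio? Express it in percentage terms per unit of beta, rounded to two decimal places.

Treynor = (R_P − R_f) / β_P = (11.06% − 4.69%) / 1.6410 = 6.37% / 1.6410 = 3.88%

3.88%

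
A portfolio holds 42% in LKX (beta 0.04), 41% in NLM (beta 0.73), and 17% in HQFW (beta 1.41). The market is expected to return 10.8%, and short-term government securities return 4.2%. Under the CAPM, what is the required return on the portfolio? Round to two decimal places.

7.87%

β_P = Σ w_i β_i = 0.42×0.04 + 0.41×0.73 + 0.17×1.41 = 0.5558
MRP = 10.8% − 4.2% = 6.60%
E(R_P) = R_f + β_P × MRP = 4.2% + 0.5558 × 6.6% = 7.87%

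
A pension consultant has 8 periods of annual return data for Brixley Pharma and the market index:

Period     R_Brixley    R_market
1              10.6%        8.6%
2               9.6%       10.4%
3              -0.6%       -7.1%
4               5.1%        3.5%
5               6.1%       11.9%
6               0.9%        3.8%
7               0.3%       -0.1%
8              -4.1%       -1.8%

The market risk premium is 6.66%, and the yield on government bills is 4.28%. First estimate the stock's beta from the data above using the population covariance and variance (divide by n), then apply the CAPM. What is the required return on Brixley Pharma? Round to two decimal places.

8.64%

Mean R_i = (10.6 + 9.6 − 0.6 + 5.1 + 6.1 + 0.9 + 0.3 − 4.1) / 8 = 3.4875%
Mean R_m = (8.6 + 10.4 − 7.1 + 3.5 + 11.9 + 3.8 − 0.1 − 1.8) / 8 = 3.6500%
Σ(R_i − R̄_i)(R_m − R̄_m) = 194.6350  ⇒  Cov = 194.6350 / 8 = 24.3294
Σ(R_m − R̄_m)² = 297.5000  ⇒  Var(R_m) = 297.5000 / 8 = 37.1875
β = Cov / Var(R_m) = 24.3294 / 37.1875 = 0.6542
E(R) = R_f + β × MRP = 4.28% + 0.6542 × 6.66% = 8.64%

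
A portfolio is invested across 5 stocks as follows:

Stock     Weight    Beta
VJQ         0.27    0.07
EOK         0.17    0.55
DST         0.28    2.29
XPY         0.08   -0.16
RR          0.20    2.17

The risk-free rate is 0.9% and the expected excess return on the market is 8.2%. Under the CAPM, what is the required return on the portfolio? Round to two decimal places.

10.53%

β_P = Σ w_i β_i = 0.27×0.07 + 0.17×0.55 + 0.28×2.29 + 0.08×-0.16 + 0.20×2.17 = 1.1748
E(R_P) = R_f + β_P × MRP = 0.9% + 1.1748 × 8.2% = 10.53%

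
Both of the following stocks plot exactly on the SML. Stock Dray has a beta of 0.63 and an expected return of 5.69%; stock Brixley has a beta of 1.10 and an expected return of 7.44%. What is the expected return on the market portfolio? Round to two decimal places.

Both satisfy E(R) = R_f + β·MRP, so the slope of the SML is
MRP = (7.44% − 5.69%) / (1.10 − 0.63) = 1.75% / 0.47 = 3.7234%
R_f = E(R_Dray) − β_Dray·MRP = 5.69% − 0.63 × 3.7234% = 3.3443%
E(R_m) = R_f + MRP = 3.3443% + 3.7234% = 7.07%

7.07%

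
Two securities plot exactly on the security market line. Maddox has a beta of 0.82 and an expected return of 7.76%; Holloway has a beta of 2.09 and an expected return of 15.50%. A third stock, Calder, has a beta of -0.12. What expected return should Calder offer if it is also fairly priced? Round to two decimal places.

2.03%

MRP (SML slope) = (15.50% − 7.76%) / (2.09 − 0.82) = 7.74% / 1.27 = 6.0945%
R_f (intercept) = 7.76% − 0.82 × 6.0945% = 2.7625%
E(R_Calder) = R_f + β × MRP = 2.7625% + -0.12 × 6.0945% = 2.03%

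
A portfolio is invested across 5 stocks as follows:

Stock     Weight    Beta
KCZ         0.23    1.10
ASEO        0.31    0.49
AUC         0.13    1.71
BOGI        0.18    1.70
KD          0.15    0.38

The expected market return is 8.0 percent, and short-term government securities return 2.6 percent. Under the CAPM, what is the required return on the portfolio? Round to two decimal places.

β_P = Σ w_i β_i = 0.23×1.10 + 0.31×0.49 + 0.13×1.71 + 0.18×1.70 + 0.15×0.38 = 0.9902
MRP = 8.0% − 2.6% = 5.40%
E(R_P) = R_f + β_P × MRP = 2.6% + 0.9902 × 5.4% = 7.95%

7.95%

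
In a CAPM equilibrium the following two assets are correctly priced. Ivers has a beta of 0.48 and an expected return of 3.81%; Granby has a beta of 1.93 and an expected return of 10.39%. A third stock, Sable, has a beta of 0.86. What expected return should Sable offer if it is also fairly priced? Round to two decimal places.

5.53%

MRP (SML slope) = (10.39% − 3.81%) / (1.93 − 0.48) = 6.58% / 1.45 = 4.5379%
R_f (intercept) = 3.81% − 0.48 × 4.5379% = 1.6318%
E(R_Sable) = R_f + β × MRP = 1.6318% + 0.86 × 4.5379% = 5.53%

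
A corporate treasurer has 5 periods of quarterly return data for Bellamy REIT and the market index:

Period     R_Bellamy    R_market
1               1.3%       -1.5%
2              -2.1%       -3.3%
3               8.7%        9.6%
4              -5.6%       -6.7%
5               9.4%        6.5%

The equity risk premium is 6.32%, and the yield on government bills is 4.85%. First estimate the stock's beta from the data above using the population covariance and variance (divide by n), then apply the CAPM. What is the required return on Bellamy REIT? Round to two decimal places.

10.77%

Mean R_i = (1.3 − 2.1 + 8.7 − 5.6 + 9.4) / 5 = 2.3400%
Mean R_m = (-1.5 − 3.3 + 9.6 − 6.7 + 6.5) / 5 = 0.9200%
Σ(R_i − R̄_i)(R_m − R̄_m) = 176.3560  ⇒  Cov = 176.3560 / 5 = 35.2712
Σ(R_m − R̄_m)² = 188.2080  ⇒  Var(R_m) = 188.2080 / 5 = 37.6416
β = Cov / Var(R_m) = 35.2712 / 37.6416 = 0.9370
E(R) = R_f + β × MRP = 4.85% + 0.9370 × 6.32% = 10.77%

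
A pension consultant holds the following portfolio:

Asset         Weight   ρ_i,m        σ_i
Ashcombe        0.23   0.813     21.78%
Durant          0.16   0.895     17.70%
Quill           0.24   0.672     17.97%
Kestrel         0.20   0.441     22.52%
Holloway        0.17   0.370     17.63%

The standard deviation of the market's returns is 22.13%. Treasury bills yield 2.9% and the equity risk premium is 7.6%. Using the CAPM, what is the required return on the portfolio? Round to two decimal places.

7.23%

β_Ashcombe = 0.813 × 21.78% / 22.13% = 0.8001
β_Durant = 0.895 × 17.70% / 22.13% = 0.7158
β_Quill = 0.672 × 17.97% / 22.13% = 0.5457
β_Kestrel = 0.441 × 22.52% / 22.13% = 0.4488
β_Holloway = 0.370 × 17.63% / 22.13% = 0.2948
β_P = Σ w_i β_i = 0.23×0.8001 + 0.16×0.7158 + 0.24×0.5457 + 0.20×0.4488 + 0.17×0.2948 = 0.5694
E(R_P) = R_f + β_P × MRP = 2.9% + 0.5694 × 7.6% = 7.23%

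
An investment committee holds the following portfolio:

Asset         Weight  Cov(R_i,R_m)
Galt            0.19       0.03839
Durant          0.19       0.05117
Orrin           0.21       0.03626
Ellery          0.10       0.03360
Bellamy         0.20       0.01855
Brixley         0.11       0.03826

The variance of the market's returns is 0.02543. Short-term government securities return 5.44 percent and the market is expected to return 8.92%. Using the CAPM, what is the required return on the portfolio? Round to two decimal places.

10.35%

β_Galt = 0.03839 / 0.02543 = 1.5096
β_Durant = 0.05117 / 0.02543 = 2.0122
β_Orrin = 0.03626 / 0.02543 = 1.4259
β_Ellery = 0.03360 / 0.02543 = 1.3213
β_Bellamy = 0.01855 / 0.02543 = 0.7295
β_Brixley = 0.03826 / 0.02543 = 1.5045
β_P = Σ w_i β_i = 0.19×1.5096 + 0.19×2.0122 + 0.21×1.4259 + 0.10×1.3213 + 0.20×0.7295 + 0.11×1.5045 = 1.4121
MRP = 8.92% − 5.44% = 3.48%
E(R_P) = R_f + β_P × MRP = 5.44% + 1.4121 × 3.48% = 10.35%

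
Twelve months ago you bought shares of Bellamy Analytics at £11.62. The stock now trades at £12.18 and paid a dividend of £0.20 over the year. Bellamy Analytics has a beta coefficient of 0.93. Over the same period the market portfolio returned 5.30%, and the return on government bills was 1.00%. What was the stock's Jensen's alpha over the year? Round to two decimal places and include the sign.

+1.54%

Realised HPR = (P1 + D1 − P0) / P0 = (12.18 + 0.20 − 11.62) / 11.62 = 0.76 / 11.62 = 6.5404%
MRP = 5.30% − 1.00% = 4.30%
CAPM required = R_f + β·MRP = 1.00% + 0.93 × 4.30% = 4.9990%
α = realised − required = 6.5404% − 4.9990% = +1.54%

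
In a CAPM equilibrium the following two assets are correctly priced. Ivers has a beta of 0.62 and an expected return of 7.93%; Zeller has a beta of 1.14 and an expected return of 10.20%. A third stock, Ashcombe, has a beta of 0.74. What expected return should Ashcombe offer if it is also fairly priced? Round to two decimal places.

8.45%

MRP (SML slope) = (10.20% − 7.93%) / (1.14 − 0.62) = 2.27% / 0.52 = 4.3654%
R_f (intercept) = 7.93% − 0.62 × 4.3654% = 5.2235%
E(R_Ashcombe) = R_f + β × MRP = 5.2235% + 0.74 × 4.3654% = 8.45%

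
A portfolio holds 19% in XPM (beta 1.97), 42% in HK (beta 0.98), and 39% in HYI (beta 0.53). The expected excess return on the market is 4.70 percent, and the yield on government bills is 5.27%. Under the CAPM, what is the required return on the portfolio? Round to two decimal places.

9.94%

β_P = Σ w_i β_i = 0.19×1.97 + 0.42×0.98 + 0.39×0.53 = 0.9926
E(R_P) = R_f + β_P × MRP = 5.27% + 0.9926 × 4.70% = 9.94%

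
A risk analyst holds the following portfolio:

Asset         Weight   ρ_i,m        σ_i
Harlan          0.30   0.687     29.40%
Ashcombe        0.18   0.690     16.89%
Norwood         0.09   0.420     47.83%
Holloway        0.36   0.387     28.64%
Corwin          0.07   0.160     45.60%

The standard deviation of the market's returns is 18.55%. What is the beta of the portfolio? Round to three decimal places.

0.780

β_Harlan = 0.687 × 29.40% / 18.55% = 1.0888
β_Ashcombe = 0.690 × 16.89% / 18.55% = 0.6283
β_Norwood = 0.420 × 47.83% / 18.55% = 1.0829
β_Holloway = 0.387 × 28.64% / 18.55% = 0.5975
β_Corwin = 0.160 × 45.60% / 18.55% = 0.3933
β_P = Σ w_i β_i = 0.30×1.0888 + 0.18×0.6283 + 0.09×1.0829 + 0.36×0.5975 + 0.07×0.3933 = 0.7798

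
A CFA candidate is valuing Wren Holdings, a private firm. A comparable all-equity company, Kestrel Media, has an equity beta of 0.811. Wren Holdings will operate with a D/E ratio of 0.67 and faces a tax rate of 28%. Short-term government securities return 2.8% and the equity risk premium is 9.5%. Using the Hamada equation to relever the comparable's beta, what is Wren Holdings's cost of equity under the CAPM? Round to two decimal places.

β_L = β_U × [1 + (1 − t)(D/E)] = 0.811 × [1 + (1 − 0.28) × 0.67]
    = 0.811 × [1 + 0.72 × 0.67] = 0.811 × 1.4824 = 1.2022
E(R) = R_f + β_L × MRP = 2.8% + 1.2022 × 9.5% = 14.22%

14.22%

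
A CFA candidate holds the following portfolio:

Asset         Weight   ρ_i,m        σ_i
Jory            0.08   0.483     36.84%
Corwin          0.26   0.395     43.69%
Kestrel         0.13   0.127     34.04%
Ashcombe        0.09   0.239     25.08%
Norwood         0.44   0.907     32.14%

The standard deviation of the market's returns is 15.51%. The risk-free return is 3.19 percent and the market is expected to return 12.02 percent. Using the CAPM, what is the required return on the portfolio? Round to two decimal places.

β_Jory = 0.483 × 36.84% / 15.51% = 1.1472
β_Corwin = 0.395 × 43.69% / 15.51% = 1.1127
β_Kestrel = 0.127 × 34.04% / 15.51% = 0.2787
β_Ashcombe = 0.239 × 25.08% / 15.51% = 0.3865
β_Norwood = 0.907 × 32.14% / 15.51% = 1.8795
β_P = Σ w_i β_i = 0.08×1.1472 + 0.26×1.1127 + 0.13×0.2787 + 0.09×0.3865 + 0.44×1.8795 = 1.2791
MRP = 12.02% − 3.19% = 8.83%
E(R_P) = R_f + β_P × MRP = 3.19% + 1.2791 × 8.83% = 14.48%

14.48%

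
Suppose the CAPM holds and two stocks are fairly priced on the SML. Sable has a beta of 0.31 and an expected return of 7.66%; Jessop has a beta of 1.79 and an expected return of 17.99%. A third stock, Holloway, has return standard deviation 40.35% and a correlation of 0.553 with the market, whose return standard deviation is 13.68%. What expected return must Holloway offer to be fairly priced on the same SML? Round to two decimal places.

16.88%

MRP = (17.99% − 7.66%) / (1.79 − 0.31) = 6.9797%
R_f = 7.66% − 0.31 × 6.9797% = 5.4963%
β_Holloway = ρ·σ_i/σ_m = 0.553 × 40.35 / 13.68 = 1.6311
E(R_Holloway) = R_f + β × MRP = 5.4963% + 1.6311 × 6.9797% = 16.88%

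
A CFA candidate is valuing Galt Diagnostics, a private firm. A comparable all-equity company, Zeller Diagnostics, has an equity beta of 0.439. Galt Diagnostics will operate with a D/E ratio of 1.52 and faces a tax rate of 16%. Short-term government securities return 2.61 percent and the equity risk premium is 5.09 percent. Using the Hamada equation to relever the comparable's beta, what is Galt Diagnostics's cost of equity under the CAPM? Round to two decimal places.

7.70%

β_L = β_U × [1 + (1 − t)(D/E)] = 0.439 × [1 + (1 − 0.16) × 1.52]
    = 0.439 × [1 + 0.84 × 1.52] = 0.439 × 2.2768 = 0.9995
E(R) = R_f + β_L × MRP = 2.61% + 0.9995 × 5.09% = 7.70%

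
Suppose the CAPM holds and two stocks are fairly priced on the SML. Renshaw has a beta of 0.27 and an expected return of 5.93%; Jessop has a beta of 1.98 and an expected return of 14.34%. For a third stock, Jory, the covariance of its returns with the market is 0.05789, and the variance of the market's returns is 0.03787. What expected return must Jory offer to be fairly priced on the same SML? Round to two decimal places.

MRP = (14.34% − 5.93%) / (1.98 − 0.27) = 4.9181%
R_f = 5.93% − 0.27 × 4.9181% = 4.6021%
β_Jory = Cov / Var(R_m) = 0.05789 / 0.03787 = 1.5287
E(R_Jory) = R_f + β × MRP = 4.6021% + 1.5287 × 4.9181% = 12.12%

12.12%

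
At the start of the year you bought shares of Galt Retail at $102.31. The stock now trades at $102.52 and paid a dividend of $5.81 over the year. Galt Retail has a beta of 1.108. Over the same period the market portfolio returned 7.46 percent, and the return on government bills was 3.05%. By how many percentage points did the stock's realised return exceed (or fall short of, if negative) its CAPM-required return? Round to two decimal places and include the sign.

Realised HPR = (P1 + D1 − P0) / P0 = (102.52 + 5.81 − 102.31) / 102.31 = 6.02 / 102.31 = 5.8841%
MRP = 7.46% − 3.05% = 4.41%
CAPM required = R_f + β·MRP = 3.05% + 1.108 × 4.41% = 7.93628%
α = realised − required = 5.8841% − 7.93628% = -2.05%

-2.05%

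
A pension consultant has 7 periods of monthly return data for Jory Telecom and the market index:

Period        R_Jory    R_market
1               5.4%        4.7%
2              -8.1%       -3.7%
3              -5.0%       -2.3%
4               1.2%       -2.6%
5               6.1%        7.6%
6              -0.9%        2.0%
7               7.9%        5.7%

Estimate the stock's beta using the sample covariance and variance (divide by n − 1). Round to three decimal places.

Mean R_i = (5.4 − 8.1 − 5.0 + 1.2 + 6.1 − 0.9 + 7.9) / 7 = 0.9429%
Mean R_m = (4.7 − 3.7 − 2.3 − 2.6 + 7.6 + 2.0 + 5.7) / 7 = 1.6286%
Σ(R_i − R̄_i)(R_m − R̄_m) = 142.5714  ⇒  Cov = 142.5714 / 6 = 23.7619
Σ(R_m − R̄_m)² = 123.5143  ⇒  Var(R_m) = 123.5143 / 6 = 20.5857
β = Cov / Var(R_m) = 23.7619 / 20.5857 = 1.1543

1.154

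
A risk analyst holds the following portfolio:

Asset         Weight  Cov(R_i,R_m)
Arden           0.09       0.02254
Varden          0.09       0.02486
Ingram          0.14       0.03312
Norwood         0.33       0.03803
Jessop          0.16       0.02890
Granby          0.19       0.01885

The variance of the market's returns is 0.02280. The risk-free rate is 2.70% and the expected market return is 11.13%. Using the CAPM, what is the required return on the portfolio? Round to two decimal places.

13.67%

β_Arden = 0.02254 / 0.02280 = 0.9886
β_Varden = 0.02486 / 0.02280 = 1.0904
β_Ingram = 0.03312 / 0.02280 = 1.4526
β_Norwood = 0.03803 / 0.02280 = 1.6680
β_Jessop = 0.02890 / 0.02280 = 1.2675
β_Granby = 0.01885 / 0.02280 = 0.8268
β_P = Σ w_i β_i = 0.09×0.9886 + 0.09×1.0904 + 0.14×1.4526 + 0.33×1.6680 + 0.16×1.2675 + 0.19×0.8268 = 1.3008
MRP = 11.13% − 2.70% = 8.43%
E(R_P) = R_f + β_P × MRP = 2.70% + 1.3008 × 8.43% = 13.67%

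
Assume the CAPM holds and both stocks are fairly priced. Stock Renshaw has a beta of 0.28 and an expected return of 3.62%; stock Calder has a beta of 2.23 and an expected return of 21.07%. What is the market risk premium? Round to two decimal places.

Both satisfy E(R) = R_f + β·MRP, so the slope of the SML is
MRP = (21.07% − 3.62%) / (2.23 − 0.28) = 17.45% / 1.95 = 8.9487%

8.95%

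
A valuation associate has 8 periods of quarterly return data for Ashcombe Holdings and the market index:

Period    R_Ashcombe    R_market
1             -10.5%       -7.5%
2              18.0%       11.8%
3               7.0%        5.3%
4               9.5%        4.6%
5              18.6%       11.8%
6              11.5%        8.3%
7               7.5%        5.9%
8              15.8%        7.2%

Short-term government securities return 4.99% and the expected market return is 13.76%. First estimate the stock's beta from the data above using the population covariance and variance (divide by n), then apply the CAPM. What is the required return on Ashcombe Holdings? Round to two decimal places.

Mean R_i = (-10.5 + 18.0 + 7.0 + 9.5 + 18.6 + 11.5 + 7.5 + 15.8) / 8 = 9.6750%
Mean R_m = (-7.5 + 11.8 + 5.3 + 4.6 + 11.8 + 8.3 + 5.9 + 7.2) / 8 = 5.9250%
Σ(R_i − R̄_i)(R_m − R̄_m) = 386.2950  ⇒  Cov = 386.2950 / 8 = 48.2869
Σ(R_m − R̄_m)² = 258.6750  ⇒  Var(R_m) = 258.6750 / 8 = 32.3344
β = Cov / Var(R_m) = 48.2869 / 32.3344 = 1.4934
MRP = 13.76% − 4.99% = 8.77%
E(R) = R_f + β × MRP = 4.99% + 1.4934 × 8.77% = 18.09%

18.09%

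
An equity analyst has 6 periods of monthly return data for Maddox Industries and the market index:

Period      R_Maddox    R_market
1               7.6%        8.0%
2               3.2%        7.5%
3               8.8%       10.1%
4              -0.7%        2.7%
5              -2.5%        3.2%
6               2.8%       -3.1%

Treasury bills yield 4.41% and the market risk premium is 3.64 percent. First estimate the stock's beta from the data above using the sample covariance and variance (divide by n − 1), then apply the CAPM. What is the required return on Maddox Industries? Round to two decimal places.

Mean R_i = (7.6 + 3.2 + 8.8 − 0.7 − 2.5 + 2.8) / 6 = 3.2000%
Mean R_m = (8.0 + 7.5 + 10.1 + 2.7 + 3.2 − 3.1) / 6 = 4.7333%
Σ(R_i − R̄_i)(R_m − R̄_m) = 64.2300  ⇒  Cov = 64.2300 / 5 = 12.8460
Σ(R_m − R̄_m)² = 114.9733  ⇒  Var(R_m) = 114.9733 / 5 = 22.9947
β = Cov / Var(R_m) = 12.8460 / 22.9947 = 0.5587
E(R) = R_f + β × MRP = 4.41% + 0.5587 × 3.64% = 6.44%

6.44%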